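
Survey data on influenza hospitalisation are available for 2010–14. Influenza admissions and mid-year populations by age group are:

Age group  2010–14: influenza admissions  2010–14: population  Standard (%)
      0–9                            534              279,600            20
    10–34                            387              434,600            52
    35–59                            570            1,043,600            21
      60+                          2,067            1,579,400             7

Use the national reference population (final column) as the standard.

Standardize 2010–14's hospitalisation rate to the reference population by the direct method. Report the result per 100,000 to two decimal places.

105.13

Age-specific rates per 100,000 for 2010–14: 190.99, 89.05, 54.62, 130.87.
Standard weights: 0.20, 0.52, 0.21, 0.07.
Standardized rate: 0.2000×190.99 + 0.5200×89.05 + 0.2100×54.62 + 0.0700×130.87 = 105.1331 per 100,000.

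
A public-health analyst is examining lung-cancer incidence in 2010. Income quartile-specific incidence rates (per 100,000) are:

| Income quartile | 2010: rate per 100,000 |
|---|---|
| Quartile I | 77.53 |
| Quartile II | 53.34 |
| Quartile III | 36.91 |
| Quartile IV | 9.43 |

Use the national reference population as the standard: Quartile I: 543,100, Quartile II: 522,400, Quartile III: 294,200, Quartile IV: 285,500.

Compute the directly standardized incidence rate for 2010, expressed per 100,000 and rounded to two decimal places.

Standard total = 1,645,200; weights = 0.3301, 0.3175, 0.1788, 0.1735.
Standardized rate: 0.3301×77.53 + 0.3175×53.34 + 0.1788×36.91 + 0.1735×9.43 = 50.7674 per 100,000.

50.77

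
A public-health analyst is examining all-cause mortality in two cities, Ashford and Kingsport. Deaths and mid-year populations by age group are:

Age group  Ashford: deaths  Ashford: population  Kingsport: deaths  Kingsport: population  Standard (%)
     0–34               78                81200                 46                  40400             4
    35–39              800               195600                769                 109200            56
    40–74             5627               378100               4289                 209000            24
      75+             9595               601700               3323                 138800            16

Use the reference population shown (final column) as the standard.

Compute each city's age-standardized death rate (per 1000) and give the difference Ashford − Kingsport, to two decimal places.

-4.29

Age-specific rates per 1000 for Ashford: 0.961, 4.090, 14.882, 15.946.
For Kingsport: 1.139, 7.042, 20.522, 23.941.
Standard weights: 0.04, 0.56, 0.24, 0.16.
Ashford: 0.0400×0.961 + 0.5600×4.090 + 0.2400×14.882 + 0.1600×15.946 = 8.4520 per 1000.
Kingsport: 0.0400×1.139 + 0.5600×7.042 + 0.2400×20.522 + 0.1600×23.941 = 12.7448 per 1000.
Difference = 8.4520 − 12.7448 = -4.2928.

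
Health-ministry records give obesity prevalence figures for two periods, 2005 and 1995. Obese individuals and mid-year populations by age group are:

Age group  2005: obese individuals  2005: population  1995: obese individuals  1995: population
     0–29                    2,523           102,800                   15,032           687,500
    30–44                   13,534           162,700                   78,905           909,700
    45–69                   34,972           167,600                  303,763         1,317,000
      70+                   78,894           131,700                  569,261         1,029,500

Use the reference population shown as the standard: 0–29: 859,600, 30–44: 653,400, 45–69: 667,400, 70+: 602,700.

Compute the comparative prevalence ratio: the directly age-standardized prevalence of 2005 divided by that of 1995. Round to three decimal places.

1.023

Age-specific rates per 1,000 for 2005: 24.543, 83.184, 208.663, 599.043.
For 1995: 21.865, 86.737, 230.648, 552.949.
Standard total = 2,783,100; weights = 0.3089, 0.2348, 0.2398, 0.2166.
2005: 0.3089×24.543 + 0.2348×83.184 + 0.2398×208.663 + 0.2166×599.043 = 206.8753 per 1,000.
1995: 0.3089×21.865 + 0.2348×86.737 + 0.2398×230.648 + 0.2166×552.949 = 202.1723 per 1,000.
Ratio = 206.8753 ÷ 202.1723 = 1.02326.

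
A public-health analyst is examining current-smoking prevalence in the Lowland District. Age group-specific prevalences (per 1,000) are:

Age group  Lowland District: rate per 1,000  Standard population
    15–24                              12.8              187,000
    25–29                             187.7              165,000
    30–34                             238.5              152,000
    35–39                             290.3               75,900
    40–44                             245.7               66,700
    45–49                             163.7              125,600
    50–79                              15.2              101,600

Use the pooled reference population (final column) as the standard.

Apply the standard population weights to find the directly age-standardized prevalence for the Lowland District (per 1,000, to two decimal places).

148.94

Standard total = 873,800; weights = 0.2140, 0.1888, 0.1740, 0.0869, 0.0763, 0.1437, 0.1163.
Standardized rate: 0.2140×12.8 + 0.1888×187.7 + 0.1740×238.5 + 0.0869×290.3 + 0.0763×245.7 + 0.1437×163.7 + 0.1163×15.2 = 148.9392 per 1,000.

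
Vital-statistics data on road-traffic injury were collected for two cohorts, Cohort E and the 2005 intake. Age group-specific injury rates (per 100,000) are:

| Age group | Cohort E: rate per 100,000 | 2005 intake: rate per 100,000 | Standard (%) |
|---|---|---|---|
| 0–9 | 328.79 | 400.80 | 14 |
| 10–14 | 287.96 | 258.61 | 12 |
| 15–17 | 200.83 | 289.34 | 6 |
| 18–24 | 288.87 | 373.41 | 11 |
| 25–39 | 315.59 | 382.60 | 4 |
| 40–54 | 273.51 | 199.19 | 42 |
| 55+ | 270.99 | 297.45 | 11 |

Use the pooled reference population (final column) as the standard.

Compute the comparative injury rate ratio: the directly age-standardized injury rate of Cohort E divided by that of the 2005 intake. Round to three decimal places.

Standard weights: 0.14, 0.12, 0.06, 0.11, 0.04, 0.42, 0.11.
Cohort E: 0.1400×328.79 + 0.1200×287.96 + 0.0600×200.83 + 0.1100×288.87 + 0.0400×315.59 + 0.4200×273.51 + 0.1100×270.99 = 281.7180 per 100,000.
The 2005 intake: 0.1400×400.80 + 0.1200×258.61 + 0.0600×289.34 + 0.1100×373.41 + 0.0400×382.60 + 0.4200×199.19 + 0.1100×297.45 = 277.2640 per 100,000.
Ratio = 281.7180 ÷ 277.2640 = 1.01606.

1.016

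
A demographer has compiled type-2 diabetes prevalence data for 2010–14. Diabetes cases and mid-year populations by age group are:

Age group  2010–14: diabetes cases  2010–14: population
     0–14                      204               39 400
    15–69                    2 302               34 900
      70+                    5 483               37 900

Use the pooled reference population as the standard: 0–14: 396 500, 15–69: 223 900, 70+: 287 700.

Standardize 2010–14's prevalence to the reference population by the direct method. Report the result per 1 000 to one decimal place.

Age-specific rates per 1 000 for 2010–14: 5.178, 65.960, 144.670.
Standard total = 908 100; weights = 0.4366, 0.2466, 0.3168.
Standardized rate: 0.4366×5.178 + 0.2466×65.960 + 0.3168×144.670 = 64.3574 per 1 000.

64.4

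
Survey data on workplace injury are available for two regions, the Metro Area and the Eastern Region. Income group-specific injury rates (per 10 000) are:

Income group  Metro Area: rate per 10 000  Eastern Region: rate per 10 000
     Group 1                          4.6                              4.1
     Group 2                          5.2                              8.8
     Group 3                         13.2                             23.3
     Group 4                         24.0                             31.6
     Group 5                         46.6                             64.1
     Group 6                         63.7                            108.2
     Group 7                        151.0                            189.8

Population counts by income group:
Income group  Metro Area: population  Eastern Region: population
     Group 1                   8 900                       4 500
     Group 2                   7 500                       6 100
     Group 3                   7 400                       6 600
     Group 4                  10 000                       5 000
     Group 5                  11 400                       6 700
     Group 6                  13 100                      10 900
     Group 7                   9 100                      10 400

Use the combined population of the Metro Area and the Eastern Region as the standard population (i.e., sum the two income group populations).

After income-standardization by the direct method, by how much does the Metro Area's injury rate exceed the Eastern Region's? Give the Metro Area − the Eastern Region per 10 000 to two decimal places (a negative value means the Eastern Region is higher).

Combined standard total = 117 600; weights = 0.1139, 0.1156, 0.1190, 0.1276, 0.1539, 0.2041, 0.1658.
The Metro Area: 0.1139×4.6 + 0.1156×5.2 + 0.1190×13.2 + 0.1276×24.0 + 0.1539×46.6 + 0.2041×63.7 + 0.1658×151.0 = 50.9687 per 10 000.
The Eastern Region: 0.1139×4.1 + 0.1156×8.8 + 0.1190×23.3 + 0.1276×31.6 + 0.1539×64.1 + 0.2041×108.2 + 0.1658×189.8 = 71.7086 per 10 000.
Difference = 50.9687 − 71.7086 = -20.7399.

-20.74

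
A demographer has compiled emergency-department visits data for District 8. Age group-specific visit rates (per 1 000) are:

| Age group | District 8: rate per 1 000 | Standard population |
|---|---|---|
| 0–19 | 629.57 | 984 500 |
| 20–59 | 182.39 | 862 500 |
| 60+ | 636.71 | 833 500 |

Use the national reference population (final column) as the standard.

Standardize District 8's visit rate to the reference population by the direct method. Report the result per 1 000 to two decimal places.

Standard total = 2 680 500; weights = 0.3673, 0.3218, 0.3109.
Standardized rate: 0.3673×629.57 + 0.3218×182.39 + 0.3109×636.71 = 487.9018 per 1 000.

487.90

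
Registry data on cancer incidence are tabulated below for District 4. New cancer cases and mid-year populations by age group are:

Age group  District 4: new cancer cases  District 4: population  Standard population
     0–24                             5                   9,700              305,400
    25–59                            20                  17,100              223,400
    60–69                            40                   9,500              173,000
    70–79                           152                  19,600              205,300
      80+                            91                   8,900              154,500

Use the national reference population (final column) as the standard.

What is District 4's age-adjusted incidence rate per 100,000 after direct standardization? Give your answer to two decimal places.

Age-specific rates per 100,000 for District 4: 51.55, 116.96, 421.05, 775.51, 1022.47.
Standard total = 1,061,600; weights = 0.2877, 0.2104, 0.1630, 0.1934, 0.1455.
Standardized rate: 0.2877×51.55 + 0.2104×116.96 + 0.1630×421.05 + 0.1934×775.51 + 0.1455×1022.47 = 406.8361 per 100,000.

406.84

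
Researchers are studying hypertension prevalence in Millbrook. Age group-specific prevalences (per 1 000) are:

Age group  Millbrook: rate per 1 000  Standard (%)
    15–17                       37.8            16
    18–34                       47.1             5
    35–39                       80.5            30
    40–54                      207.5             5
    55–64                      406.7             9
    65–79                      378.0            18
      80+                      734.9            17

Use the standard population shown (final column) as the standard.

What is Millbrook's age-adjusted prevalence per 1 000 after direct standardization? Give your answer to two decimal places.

272.50

Standard weights: 0.16, 0.05, 0.30, 0.05, 0.09, 0.18, 0.17.
Standardized rate: 0.1600×37.8 + 0.0500×47.1 + 0.3000×80.5 + 0.0500×207.5 + 0.0900×406.7 + 0.1800×378.0 + 0.1700×734.9 = 272.5040 per 1 000.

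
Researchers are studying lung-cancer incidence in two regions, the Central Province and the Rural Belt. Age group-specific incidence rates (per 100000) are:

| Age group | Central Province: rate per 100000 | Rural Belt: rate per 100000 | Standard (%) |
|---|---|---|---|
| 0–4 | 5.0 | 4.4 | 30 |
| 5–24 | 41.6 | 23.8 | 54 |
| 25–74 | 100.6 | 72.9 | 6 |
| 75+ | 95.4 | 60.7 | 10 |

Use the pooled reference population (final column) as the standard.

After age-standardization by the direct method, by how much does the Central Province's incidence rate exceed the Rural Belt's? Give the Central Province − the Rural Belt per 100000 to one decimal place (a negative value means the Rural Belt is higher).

Standard weights: 0.30, 0.54, 0.06, 0.10.
The Central Province: 0.3000×5.0 + 0.5400×41.6 + 0.0600×100.6 + 0.1000×95.4 = 39.5400 per 100000.
The Rural Belt: 0.3000×4.4 + 0.5400×23.8 + 0.0600×72.9 + 0.1000×60.7 = 24.6160 per 100000.
Difference = 39.5400 − 24.6160 = 14.9240.

14.9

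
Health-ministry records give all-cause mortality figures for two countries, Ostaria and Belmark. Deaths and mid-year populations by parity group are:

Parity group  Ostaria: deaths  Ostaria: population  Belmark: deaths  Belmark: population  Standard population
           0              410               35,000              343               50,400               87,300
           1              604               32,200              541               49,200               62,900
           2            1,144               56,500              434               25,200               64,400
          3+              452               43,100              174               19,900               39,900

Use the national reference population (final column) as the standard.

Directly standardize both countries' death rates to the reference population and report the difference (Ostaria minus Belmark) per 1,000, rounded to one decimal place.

4.6

Parity-specific rates per 1,000 for Ostaria: 11.714, 18.758, 20.248, 10.487.
For Belmark: 6.806, 10.996, 17.222, 8.744.
Standard total = 254,500; weights = 0.3430, 0.2472, 0.2530, 0.1568.
Ostaria: 0.3430×11.714 + 0.2472×18.758 + 0.2530×20.248 + 0.1568×10.487 = 15.4221 per 1,000.
Belmark: 0.3430×6.806 + 0.2472×10.996 + 0.2530×17.222 + 0.1568×8.744 = 10.7810 per 1,000.
Difference = 15.4221 − 10.7810 = 4.6411.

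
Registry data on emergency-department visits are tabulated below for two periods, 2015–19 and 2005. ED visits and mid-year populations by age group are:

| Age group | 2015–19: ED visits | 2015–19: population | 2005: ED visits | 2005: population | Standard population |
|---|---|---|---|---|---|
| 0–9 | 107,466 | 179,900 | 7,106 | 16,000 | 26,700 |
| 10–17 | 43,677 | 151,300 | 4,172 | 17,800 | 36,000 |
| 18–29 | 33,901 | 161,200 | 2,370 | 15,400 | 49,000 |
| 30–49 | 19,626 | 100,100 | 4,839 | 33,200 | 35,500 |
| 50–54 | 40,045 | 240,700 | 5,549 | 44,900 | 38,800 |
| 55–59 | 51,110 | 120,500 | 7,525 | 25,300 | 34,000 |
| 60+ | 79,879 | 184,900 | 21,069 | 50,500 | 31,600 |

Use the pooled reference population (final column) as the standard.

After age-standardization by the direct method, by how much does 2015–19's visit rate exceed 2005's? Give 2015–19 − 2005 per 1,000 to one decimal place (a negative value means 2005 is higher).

Age-specific rates per 1,000 for 2015–19: 597.365, 288.678, 210.304, 196.064, 166.369, 424.149, 432.012.
For 2005: 444.125, 234.382, 153.896, 145.753, 123.586, 297.431, 417.208.
Standard total = 251,600; weights = 0.1061, 0.1431, 0.1948, 0.1411, 0.1542, 0.1351, 0.1256.
2015–19: 0.1061×597.365 + 0.1431×288.678 + 0.1948×210.304 + 0.1411×196.064 + 0.1542×166.369 + 0.1351×424.149 + 0.1256×432.012 = 310.5525 per 1,000.
2005: 0.1061×444.125 + 0.1431×234.382 + 0.1948×153.896 + 0.1411×145.753 + 0.1542×123.586 + 0.1351×297.431 + 0.1256×417.208 = 242.8560 per 1,000.
Difference = 310.5525 − 242.8560 = 67.6964.

67.7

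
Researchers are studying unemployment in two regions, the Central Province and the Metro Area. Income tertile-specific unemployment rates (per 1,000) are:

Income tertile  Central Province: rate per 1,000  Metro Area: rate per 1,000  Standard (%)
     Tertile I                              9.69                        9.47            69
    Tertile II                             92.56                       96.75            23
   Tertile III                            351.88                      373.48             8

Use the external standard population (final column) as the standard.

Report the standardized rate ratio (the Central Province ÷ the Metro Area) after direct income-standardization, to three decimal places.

0.957

Standard weights: 0.69, 0.23, 0.08.
The Central Province: 0.6900×9.69 + 0.2300×92.56 + 0.0800×351.88 = 56.1253 per 1,000.
The Metro Area: 0.6900×9.47 + 0.2300×96.75 + 0.0800×373.48 = 58.6652 per 1,000.
Ratio = 56.1253 ÷ 58.6652 = 0.95671.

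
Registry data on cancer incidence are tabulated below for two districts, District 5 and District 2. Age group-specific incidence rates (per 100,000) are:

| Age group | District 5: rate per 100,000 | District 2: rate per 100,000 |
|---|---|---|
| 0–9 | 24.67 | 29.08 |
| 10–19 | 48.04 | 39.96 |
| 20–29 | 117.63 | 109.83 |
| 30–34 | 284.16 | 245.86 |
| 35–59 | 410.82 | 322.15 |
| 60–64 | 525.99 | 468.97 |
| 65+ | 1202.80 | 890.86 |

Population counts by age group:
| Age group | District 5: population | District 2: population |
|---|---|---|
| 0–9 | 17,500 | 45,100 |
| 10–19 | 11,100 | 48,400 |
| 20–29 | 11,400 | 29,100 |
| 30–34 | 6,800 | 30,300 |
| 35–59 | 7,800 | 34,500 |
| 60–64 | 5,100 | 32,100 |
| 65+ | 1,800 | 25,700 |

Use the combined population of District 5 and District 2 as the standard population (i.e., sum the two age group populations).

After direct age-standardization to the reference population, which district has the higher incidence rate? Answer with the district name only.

District 5

Combined standard total = 306,700; weights = 0.2041, 0.1940, 0.1321, 0.1210, 0.1379, 0.1213, 0.0897.
District 5: 0.2041×24.67 + 0.1940×48.04 + 0.1321×117.63 + 0.1210×284.16 + 0.1379×410.82 + 0.1213×525.99 + 0.0897×1202.80 = 292.5679 per 100,000.
District 2: 0.2041×29.08 + 0.1940×39.96 + 0.1321×109.83 + 0.1210×245.86 + 0.1379×322.15 + 0.1213×468.97 + 0.0897×890.86 = 239.1224 per 100,000.
The crude rates (199.84 vs 256.75) would put District 2 higher, but that reflects its age composition; once standardized to a common age structure, District 5 has the higher underlying rate.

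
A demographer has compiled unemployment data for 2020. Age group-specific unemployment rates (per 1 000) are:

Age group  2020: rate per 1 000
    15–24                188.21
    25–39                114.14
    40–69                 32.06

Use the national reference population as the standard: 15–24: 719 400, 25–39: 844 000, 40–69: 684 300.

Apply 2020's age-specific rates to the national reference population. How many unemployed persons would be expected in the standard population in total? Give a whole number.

253671

Expected unemployed persons = Σ (standard pop × age-specific rate ÷ 1 000)
= 719 400×188.21/1 000 + 844 000×114.14/1 000 + 684 300×32.06/1 000
= 135398.27 + 96334.16 + 21938.66 = 253671.09.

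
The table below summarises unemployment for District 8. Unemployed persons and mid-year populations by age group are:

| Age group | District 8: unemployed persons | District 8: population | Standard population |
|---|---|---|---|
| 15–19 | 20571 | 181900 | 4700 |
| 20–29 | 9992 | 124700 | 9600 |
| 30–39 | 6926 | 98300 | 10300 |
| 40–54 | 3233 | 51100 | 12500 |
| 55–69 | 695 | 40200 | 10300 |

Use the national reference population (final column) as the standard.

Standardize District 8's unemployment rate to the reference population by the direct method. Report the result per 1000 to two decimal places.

Age-specific rates per 1000 for District 8: 113.090, 80.128, 70.458, 63.268, 17.289.
Standard total = 47400; weights = 0.0992, 0.2025, 0.2173, 0.2637, 0.2173.
Standardized rate: 0.0992×113.090 + 0.2025×80.128 + 0.2173×70.458 + 0.2637×63.268 + 0.2173×17.289 = 63.1939 per 1000.

63.19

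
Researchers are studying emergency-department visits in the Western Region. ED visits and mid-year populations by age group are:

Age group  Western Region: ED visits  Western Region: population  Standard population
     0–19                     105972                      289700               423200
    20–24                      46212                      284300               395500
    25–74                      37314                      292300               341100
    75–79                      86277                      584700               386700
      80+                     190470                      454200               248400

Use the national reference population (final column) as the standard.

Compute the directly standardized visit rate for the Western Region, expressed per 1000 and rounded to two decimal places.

236.15

Age-specific rates per 1000 for the Western Region: 365.799, 162.547, 127.657, 147.558, 419.353.
Standard total = 1794900; weights = 0.2358, 0.2203, 0.1900, 0.2154, 0.1384.
Standardized rate: 0.2358×365.799 + 0.2203×162.547 + 0.1900×127.657 + 0.2154×147.558 + 0.1384×419.353 = 236.1495 per 1000.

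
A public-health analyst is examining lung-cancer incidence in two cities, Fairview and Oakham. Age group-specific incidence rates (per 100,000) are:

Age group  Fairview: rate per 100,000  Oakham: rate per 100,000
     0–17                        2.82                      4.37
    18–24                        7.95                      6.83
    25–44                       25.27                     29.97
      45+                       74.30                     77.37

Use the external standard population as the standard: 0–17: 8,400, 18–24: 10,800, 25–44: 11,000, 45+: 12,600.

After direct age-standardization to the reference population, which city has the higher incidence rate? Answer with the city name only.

Oakham

Standard total = 42,800; weights = 0.1963, 0.2523, 0.2570, 0.2944.
Fairview: 0.1963×2.82 + 0.2523×7.95 + 0.2570×25.27 + 0.2944×74.30 = 30.9275 per 100,000.
Oakham: 0.1963×4.37 + 0.2523×6.83 + 0.2570×29.97 + 0.2944×77.37 = 33.0608 per 100,000.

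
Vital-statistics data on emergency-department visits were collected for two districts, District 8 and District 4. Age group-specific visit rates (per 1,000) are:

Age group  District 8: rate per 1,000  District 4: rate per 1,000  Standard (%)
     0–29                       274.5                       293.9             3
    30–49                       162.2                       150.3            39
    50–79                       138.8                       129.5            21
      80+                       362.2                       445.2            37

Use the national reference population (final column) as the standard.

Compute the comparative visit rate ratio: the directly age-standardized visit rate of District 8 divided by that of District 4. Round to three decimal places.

Standard weights: 0.03, 0.39, 0.21, 0.37.
District 8: 0.0300×274.5 + 0.3900×162.2 + 0.2100×138.8 + 0.3700×362.2 = 234.6550 per 1,000.
District 4: 0.0300×293.9 + 0.3900×150.3 + 0.2100×129.5 + 0.3700×445.2 = 259.3530 per 1,000.
Ratio = 234.6550 ÷ 259.3530 = 0.90477.

0.905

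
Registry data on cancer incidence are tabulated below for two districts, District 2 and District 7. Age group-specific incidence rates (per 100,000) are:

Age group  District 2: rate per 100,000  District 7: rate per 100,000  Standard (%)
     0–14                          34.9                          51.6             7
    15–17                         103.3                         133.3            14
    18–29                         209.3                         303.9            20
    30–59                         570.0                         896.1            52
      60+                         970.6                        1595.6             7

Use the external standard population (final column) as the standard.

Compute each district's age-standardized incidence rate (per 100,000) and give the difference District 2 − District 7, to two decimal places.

-237.61

Standard weights: 0.07, 0.14, 0.20, 0.52, 0.07.
District 2: 0.0700×34.9 + 0.1400×103.3 + 0.2000×209.3 + 0.5200×570.0 + 0.0700×970.6 = 423.1070 per 100,000.
District 7: 0.0700×51.6 + 0.1400×133.3 + 0.2000×303.9 + 0.5200×896.1 + 0.0700×1595.6 = 660.7180 per 100,000.
Difference = 423.1070 − 660.7180 = -237.6110.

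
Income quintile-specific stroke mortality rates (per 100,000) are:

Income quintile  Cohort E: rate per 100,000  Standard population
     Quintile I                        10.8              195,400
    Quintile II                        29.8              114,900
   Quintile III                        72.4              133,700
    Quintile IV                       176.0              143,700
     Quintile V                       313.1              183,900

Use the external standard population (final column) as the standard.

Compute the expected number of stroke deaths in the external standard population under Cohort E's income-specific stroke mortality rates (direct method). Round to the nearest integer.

Expected stroke deaths = Σ (standard pop × income-specific rate ÷ 100,000)
= 195,400×10.8/100,000 + 114,900×29.8/100,000 + 133,700×72.4/100,000 + 143,700×176.0/100,000 + 183,900×313.1/100,000
= 21.10 + 34.24 + 96.80 + 252.91 + 575.79 = 980.85.

981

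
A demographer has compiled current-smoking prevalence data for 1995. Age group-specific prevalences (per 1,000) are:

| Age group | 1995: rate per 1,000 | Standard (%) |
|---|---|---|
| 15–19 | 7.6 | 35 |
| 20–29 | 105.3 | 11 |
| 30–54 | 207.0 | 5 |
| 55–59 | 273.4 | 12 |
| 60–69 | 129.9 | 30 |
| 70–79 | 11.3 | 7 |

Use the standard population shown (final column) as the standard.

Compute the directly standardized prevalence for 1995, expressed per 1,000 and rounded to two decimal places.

Standard weights: 0.35, 0.11, 0.05, 0.12, 0.30, 0.07.
Standardized rate: 0.3500×7.6 + 0.1100×105.3 + 0.0500×207.0 + 0.1200×273.4 + 0.3000×129.9 + 0.0700×11.3 = 97.1620 per 1,000.

97.16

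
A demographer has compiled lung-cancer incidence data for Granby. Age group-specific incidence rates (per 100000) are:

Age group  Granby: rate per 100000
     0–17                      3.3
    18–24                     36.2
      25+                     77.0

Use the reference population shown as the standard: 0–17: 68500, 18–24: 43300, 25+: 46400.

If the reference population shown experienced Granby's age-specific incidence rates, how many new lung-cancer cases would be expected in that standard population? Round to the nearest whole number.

54

Expected new lung-cancer cases = Σ (standard pop × age-specific rate ÷ 100000)
= 68500×3.3/100000 + 43300×36.2/100000 + 46400×77.0/100000
= 2.26 + 15.67 + 35.73 = 53.66.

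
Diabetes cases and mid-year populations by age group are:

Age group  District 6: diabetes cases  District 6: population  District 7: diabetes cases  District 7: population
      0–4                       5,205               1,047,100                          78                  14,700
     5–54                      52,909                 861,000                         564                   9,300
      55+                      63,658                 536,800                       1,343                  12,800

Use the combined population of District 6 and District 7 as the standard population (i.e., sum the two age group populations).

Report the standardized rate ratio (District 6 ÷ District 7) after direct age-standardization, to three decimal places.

1.068

Age-specific rates per 1,000 for District 6: 4.971, 61.451, 118.588.
For District 7: 5.306, 60.645, 104.922.
Combined standard total = 2,481,700; weights = 0.4279, 0.3507, 0.2215.
District 6: 0.4279×4.971 + 0.3507×61.451 + 0.2215×118.588 = 49.9394 per 1,000.
District 7: 0.4279×5.306 + 0.3507×60.645 + 0.2215×104.922 = 46.7738 per 1,000.
Ratio = 49.9394 ÷ 46.7738 = 1.06768.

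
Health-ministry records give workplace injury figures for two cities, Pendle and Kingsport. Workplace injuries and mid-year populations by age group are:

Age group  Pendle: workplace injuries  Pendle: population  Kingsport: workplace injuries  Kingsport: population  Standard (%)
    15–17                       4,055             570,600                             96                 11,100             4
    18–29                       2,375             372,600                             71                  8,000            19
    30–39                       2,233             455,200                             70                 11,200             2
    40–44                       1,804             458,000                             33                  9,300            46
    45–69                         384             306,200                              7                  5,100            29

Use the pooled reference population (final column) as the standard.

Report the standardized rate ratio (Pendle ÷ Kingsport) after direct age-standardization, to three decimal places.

Age-specific rates per 10,000 for Pendle: 71.07, 63.74, 49.06, 39.39, 12.54.
For Kingsport: 86.49, 88.75, 62.50, 35.48, 13.73.
Standard weights: 0.04, 0.19, 0.02, 0.46, 0.29.
Pendle: 0.0400×71.07 + 0.1900×63.74 + 0.0200×49.06 + 0.4600×39.39 + 0.2900×12.54 = 37.6902 per 10,000.
Kingsport: 0.0400×86.49 + 0.1900×88.75 + 0.0200×62.50 + 0.4600×35.48 + 0.2900×13.73 = 41.8749 per 10,000.
Ratio = 37.6902 ÷ 41.8749 = 0.90007.

0.900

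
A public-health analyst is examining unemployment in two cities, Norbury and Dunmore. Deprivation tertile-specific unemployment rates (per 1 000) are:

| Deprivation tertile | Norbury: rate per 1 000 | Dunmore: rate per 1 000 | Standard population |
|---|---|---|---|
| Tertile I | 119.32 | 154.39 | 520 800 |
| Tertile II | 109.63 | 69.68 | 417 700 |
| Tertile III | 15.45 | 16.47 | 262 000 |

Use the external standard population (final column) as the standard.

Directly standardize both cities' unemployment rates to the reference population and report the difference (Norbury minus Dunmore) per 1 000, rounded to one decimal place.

Standard total = 1 200 500; weights = 0.4338, 0.3479, 0.2182.
Norbury: 0.4338×119.32 + 0.3479×109.63 + 0.2182×15.45 = 93.2796 per 1 000.
Dunmore: 0.4338×154.39 + 0.3479×69.68 + 0.2182×16.47 = 94.8161 per 1 000.
Difference = 93.2796 − 94.8161 = -1.5365.

-1.5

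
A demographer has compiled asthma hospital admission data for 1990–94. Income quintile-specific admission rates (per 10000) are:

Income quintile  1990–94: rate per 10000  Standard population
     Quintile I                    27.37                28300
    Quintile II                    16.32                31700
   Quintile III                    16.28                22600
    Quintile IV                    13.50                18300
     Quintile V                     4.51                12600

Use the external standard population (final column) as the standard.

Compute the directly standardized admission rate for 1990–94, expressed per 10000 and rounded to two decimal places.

Standard total = 113500; weights = 0.2493, 0.2793, 0.1991, 0.1612, 0.1110.
Standardized rate: 0.2493×27.37 + 0.2793×16.32 + 0.1991×16.28 + 0.1612×13.50 + 0.1110×4.51 = 17.3015 per 10000.

17.30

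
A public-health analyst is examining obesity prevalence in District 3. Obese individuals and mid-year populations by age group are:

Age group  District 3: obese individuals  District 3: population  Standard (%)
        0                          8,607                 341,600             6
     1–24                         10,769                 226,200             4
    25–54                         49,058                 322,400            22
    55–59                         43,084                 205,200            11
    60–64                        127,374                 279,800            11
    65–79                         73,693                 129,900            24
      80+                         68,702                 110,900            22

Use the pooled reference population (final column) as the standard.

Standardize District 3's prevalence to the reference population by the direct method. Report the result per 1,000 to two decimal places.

Age-specific rates per 1,000 for District 3: 25.196, 47.608, 152.165, 209.961, 455.232, 567.306, 619.495.
Standard weights: 0.06, 0.04, 0.22, 0.11, 0.11, 0.24, 0.22.
Standardized rate: 0.0600×25.196 + 0.0400×47.608 + 0.2200×152.165 + 0.1100×209.961 + 0.1100×455.232 + 0.2400×567.306 + 0.2200×619.495 = 382.5059 per 1,000.

382.51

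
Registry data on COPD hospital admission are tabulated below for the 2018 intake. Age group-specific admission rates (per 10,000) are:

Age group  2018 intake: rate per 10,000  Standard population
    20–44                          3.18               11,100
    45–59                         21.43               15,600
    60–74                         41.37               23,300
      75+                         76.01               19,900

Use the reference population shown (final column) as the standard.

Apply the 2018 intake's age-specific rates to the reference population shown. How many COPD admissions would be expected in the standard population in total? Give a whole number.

Expected COPD admissions = Σ (standard pop × age-specific rate ÷ 10,000)
= 11,100×3.18/10,000 + 15,600×21.43/10,000 + 23,300×41.37/10,000 + 19,900×76.01/10,000
= 3.53 + 33.43 + 96.39 + 151.26 = 284.61.

285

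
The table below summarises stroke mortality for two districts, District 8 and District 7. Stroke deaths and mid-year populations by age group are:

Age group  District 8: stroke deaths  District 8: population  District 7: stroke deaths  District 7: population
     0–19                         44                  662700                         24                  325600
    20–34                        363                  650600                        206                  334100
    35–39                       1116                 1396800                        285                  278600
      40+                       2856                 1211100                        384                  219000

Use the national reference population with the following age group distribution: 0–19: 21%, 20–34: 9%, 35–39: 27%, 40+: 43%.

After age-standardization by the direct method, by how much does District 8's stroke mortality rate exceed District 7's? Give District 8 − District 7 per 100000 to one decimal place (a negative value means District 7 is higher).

19.3

Age-specific rates per 100000 for District 8: 6.64, 55.79, 79.90, 235.82.
For District 7: 7.37, 61.66, 102.30, 175.34.
Standard weights: 0.21, 0.09, 0.27, 0.43.
District 8: 0.2100×6.64 + 0.0900×55.79 + 0.2700×79.90 + 0.4300×235.82 = 129.3900 per 100000.
District 7: 0.2100×7.37 + 0.0900×61.66 + 0.2700×102.30 + 0.4300×175.34 = 110.1147 per 100000.
Difference = 129.3900 − 110.1147 = 19.2754.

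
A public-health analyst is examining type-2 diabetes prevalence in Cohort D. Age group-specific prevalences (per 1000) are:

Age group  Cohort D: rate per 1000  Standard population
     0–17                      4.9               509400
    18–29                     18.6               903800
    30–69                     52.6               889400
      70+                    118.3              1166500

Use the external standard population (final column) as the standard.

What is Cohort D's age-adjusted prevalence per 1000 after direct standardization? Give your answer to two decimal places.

Standard total = 3469100; weights = 0.1468, 0.2605, 0.2564, 0.3363.
Standardized rate: 0.1468×4.9 + 0.2605×18.6 + 0.2564×52.6 + 0.3363×118.3 = 58.8297 per 1000.

58.83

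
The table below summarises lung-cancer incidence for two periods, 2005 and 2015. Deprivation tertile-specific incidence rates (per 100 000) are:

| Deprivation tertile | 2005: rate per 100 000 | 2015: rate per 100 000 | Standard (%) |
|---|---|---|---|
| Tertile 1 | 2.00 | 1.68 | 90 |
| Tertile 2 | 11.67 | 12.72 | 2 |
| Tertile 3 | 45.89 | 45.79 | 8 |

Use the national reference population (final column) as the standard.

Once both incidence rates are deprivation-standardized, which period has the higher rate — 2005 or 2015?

2005

Standard weights: 0.90, 0.02, 0.08.
2005: 0.9000×2.00 + 0.0200×11.67 + 0.0800×45.89 = 5.7046 per 100 000.
2015: 0.9000×1.68 + 0.0200×12.72 + 0.0800×45.79 = 5.4296 per 100 000.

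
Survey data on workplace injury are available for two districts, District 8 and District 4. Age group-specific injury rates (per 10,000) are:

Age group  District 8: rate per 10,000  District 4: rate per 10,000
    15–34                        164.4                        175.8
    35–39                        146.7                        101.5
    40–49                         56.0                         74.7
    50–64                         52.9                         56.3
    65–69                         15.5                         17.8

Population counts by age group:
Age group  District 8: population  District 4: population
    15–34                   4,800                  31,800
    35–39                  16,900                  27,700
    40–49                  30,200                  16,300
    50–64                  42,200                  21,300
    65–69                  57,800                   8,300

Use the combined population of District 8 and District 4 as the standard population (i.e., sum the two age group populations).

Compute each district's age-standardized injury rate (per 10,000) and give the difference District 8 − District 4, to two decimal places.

Combined standard total = 257,300; weights = 0.1422, 0.1733, 0.1807, 0.2468, 0.2569.
District 8: 0.1422×164.4 + 0.1733×146.7 + 0.1807×56.0 + 0.2468×52.9 + 0.2569×15.5 = 75.9719 per 10,000.
District 4: 0.1422×175.8 + 0.1733×101.5 + 0.1807×74.7 + 0.2468×56.3 + 0.2569×17.8 = 74.5681 per 10,000.
Difference = 75.9719 − 74.5681 = 1.4038.

1.40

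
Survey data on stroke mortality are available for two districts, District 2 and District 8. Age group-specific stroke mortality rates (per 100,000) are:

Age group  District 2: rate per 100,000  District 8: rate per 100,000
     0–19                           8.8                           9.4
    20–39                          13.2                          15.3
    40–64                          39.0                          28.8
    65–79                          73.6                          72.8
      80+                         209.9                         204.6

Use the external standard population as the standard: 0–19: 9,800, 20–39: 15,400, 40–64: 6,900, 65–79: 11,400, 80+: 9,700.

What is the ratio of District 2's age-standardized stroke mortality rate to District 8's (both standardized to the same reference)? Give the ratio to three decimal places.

1.028

Standard total = 53,200; weights = 0.1842, 0.2895, 0.1297, 0.2143, 0.1823.
District 2: 0.1842×8.8 + 0.2895×13.2 + 0.1297×39.0 + 0.2143×73.6 + 0.1823×209.9 = 64.5430 per 100,000.
District 8: 0.1842×9.4 + 0.2895×15.3 + 0.1297×28.8 + 0.2143×72.8 + 0.1823×204.6 = 62.8008 per 100,000.
Ratio = 64.5430 ÷ 62.8008 = 1.02774.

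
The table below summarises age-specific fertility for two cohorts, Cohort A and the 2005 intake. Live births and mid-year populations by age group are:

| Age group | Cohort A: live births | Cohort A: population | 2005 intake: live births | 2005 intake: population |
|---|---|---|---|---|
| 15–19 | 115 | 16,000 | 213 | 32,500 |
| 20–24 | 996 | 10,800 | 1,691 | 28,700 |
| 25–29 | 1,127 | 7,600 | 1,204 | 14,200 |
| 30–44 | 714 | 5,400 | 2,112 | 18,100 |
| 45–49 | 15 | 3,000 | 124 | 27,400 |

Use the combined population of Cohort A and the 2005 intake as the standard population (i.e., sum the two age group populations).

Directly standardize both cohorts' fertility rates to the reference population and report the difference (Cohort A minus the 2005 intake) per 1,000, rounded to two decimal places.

Age-specific rates per 1,000 for Cohort A: 7.188, 92.222, 148.289, 132.222, 5.000.
For the 2005 intake: 6.554, 58.920, 84.789, 116.685, 4.526.
Combined standard total = 163,700; weights = 0.2963, 0.2413, 0.1332, 0.1436, 0.1857.
Cohort A: 0.2963×7.188 + 0.2413×92.222 + 0.1332×148.289 + 0.1436×132.222 + 0.1857×5.000 = 64.0397 per 1,000.
The 2005 intake: 0.2963×6.554 + 0.2413×58.920 + 0.1332×84.789 + 0.1436×116.685 + 0.1857×4.526 = 45.0413 per 1,000.
Difference = 64.0397 − 45.0413 = 18.9984.

19.00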